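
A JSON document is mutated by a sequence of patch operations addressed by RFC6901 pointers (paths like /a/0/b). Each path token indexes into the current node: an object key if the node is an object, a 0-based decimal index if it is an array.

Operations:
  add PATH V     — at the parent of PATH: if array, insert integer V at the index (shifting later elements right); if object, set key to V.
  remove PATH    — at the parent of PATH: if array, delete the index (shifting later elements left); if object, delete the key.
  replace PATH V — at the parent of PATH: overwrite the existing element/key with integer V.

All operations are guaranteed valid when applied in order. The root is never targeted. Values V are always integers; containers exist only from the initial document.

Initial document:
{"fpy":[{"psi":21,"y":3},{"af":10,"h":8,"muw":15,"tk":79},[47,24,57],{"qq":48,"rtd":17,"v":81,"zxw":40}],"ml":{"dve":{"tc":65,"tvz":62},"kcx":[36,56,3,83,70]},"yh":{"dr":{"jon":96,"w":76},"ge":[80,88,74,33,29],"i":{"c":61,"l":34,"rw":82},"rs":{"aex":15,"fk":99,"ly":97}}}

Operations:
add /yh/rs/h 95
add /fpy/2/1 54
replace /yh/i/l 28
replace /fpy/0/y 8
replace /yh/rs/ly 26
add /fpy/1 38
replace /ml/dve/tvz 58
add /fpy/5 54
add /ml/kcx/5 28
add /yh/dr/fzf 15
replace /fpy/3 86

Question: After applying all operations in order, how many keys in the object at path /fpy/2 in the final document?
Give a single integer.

After op 1 (add /yh/rs/h 95): {"fpy":[{"psi":21,"y":3},{"af":10,"h":8,"muw":15,"tk":79},[47,24,57],{"qq":48,"rtd":17,"v":81,"zxw":40}],"ml":{"dve":{"tc":65,"tvz":62},"kcx":[36,56,3,83,70]},"yh":{"dr":{"jon":96,"w":76},"ge":[80,88,74,33,29],"i":{"c":61,"l":34,"rw":82},"rs":{"aex":15,"fk":99,"h":95,"ly":97}}}
After op 2 (add /fpy/2/1 54): {"fpy":[{"psi":21,"y":3},{"af":10,"h":8,"muw":15,"tk":79},[47,54,24,57],{"qq":48,"rtd":17,"v":81,"zxw":40}],"ml":{"dve":{"tc":65,"tvz":62},"kcx":[36,56,3,83,70]},"yh":{"dr":{"jon":96,"w":76},"ge":[80,88,74,33,29],"i":{"c":61,"l":34,"rw":82},"rs":{"aex":15,"fk":99,"h":95,"ly":97}}}
After op 3 (replace /yh/i/l 28): {"fpy":[{"psi":21,"y":3},{"af":10,"h":8,"muw":15,"tk":79},[47,54,24,57],{"qq":48,"rtd":17,"v":81,"zxw":40}],"ml":{"dve":{"tc":65,"tvz":62},"kcx":[36,56,3,83,70]},"yh":{"dr":{"jon":96,"w":76},"ge":[80,88,74,33,29],"i":{"c":61,"l":28,"rw":82},"rs":{"aex":15,"fk":99,"h":95,"ly":97}}}
After op 4 (replace /fpy/0/y 8): {"fpy":[{"psi":21,"y":8},{"af":10,"h":8,"muw":15,"tk":79},[47,54,24,57],{"qq":48,"rtd":17,"v":81,"zxw":40}],"ml":{"dve":{"tc":65,"tvz":62},"kcx":[36,56,3,83,70]},"yh":{"dr":{"jon":96,"w":76},"ge":[80,88,74,33,29],"i":{"c":61,"l":28,"rw":82},"rs":{"aex":15,"fk":99,"h":95,"ly":97}}}
After op 5 (replace /yh/rs/ly 26): {"fpy":[{"psi":21,"y":8},{"af":10,"h":8,"muw":15,"tk":79},[47,54,24,57],{"qq":48,"rtd":17,"v":81,"zxw":40}],"ml":{"dve":{"tc":65,"tvz":62},"kcx":[36,56,3,83,70]},"yh":{"dr":{"jon":96,"w":76},"ge":[80,88,74,33,29],"i":{"c":61,"l":28,"rw":82},"rs":{"aex":15,"fk":99,"h":95,"ly":26}}}
After op 6 (add /fpy/1 38): {"fpy":[{"psi":21,"y":8},38,{"af":10,"h":8,"muw":15,"tk":79},[47,54,24,57],{"qq":48,"rtd":17,"v":81,"zxw":40}],"ml":{"dve":{"tc":65,"tvz":62},"kcx":[36,56,3,83,70]},"yh":{"dr":{"jon":96,"w":76},"ge":[80,88,74,33,29],"i":{"c":61,"l":28,"rw":82},"rs":{"aex":15,"fk":99,"h":95,"ly":26}}}
After op 7 (replace /ml/dve/tvz 58): {"fpy":[{"psi":21,"y":8},38,{"af":10,"h":8,"muw":15,"tk":79},[47,54,24,57],{"qq":48,"rtd":17,"v":81,"zxw":40}],"ml":{"dve":{"tc":65,"tvz":58},"kcx":[36,56,3,83,70]},"yh":{"dr":{"jon":96,"w":76},"ge":[80,88,74,33,29],"i":{"c":61,"l":28,"rw":82},"rs":{"aex":15,"fk":99,"h":95,"ly":26}}}
After op 8 (add /fpy/5 54): {"fpy":[{"psi":21,"y":8},38,{"af":10,"h":8,"muw":15,"tk":79},[47,54,24,57],{"qq":48,"rtd":17,"v":81,"zxw":40},54],"ml":{"dve":{"tc":65,"tvz":58},"kcx":[36,56,3,83,70]},"yh":{"dr":{"jon":96,"w":76},"ge":[80,88,74,33,29],"i":{"c":61,"l":28,"rw":82},"rs":{"aex":15,"fk":99,"h":95,"ly":26}}}
After op 9 (add /ml/kcx/5 28): {"fpy":[{"psi":21,"y":8},38,{"af":10,"h":8,"muw":15,"tk":79},[47,54,24,57],{"qq":48,"rtd":17,"v":81,"zxw":40},54],"ml":{"dve":{"tc":65,"tvz":58},"kcx":[36,56,3,83,70,28]},"yh":{"dr":{"jon":96,"w":76},"ge":[80,88,74,33,29],"i":{"c":61,"l":28,"rw":82},"rs":{"aex":15,"fk":99,"h":95,"ly":26}}}
After op 10 (add /yh/dr/fzf 15): {"fpy":[{"psi":21,"y":8},38,{"af":10,"h":8,"muw":15,"tk":79},[47,54,24,57],{"qq":48,"rtd":17,"v":81,"zxw":40},54],"ml":{"dve":{"tc":65,"tvz":58},"kcx":[36,56,3,83,70,28]},"yh":{"dr":{"fzf":15,"jon":96,"w":76},"ge":[80,88,74,33,29],"i":{"c":61,"l":28,"rw":82},"rs":{"aex":15,"fk":99,"h":95,"ly":26}}}
After op 11 (replace /fpy/3 86): {"fpy":[{"psi":21,"y":8},38,{"af":10,"h":8,"muw":15,"tk":79},86,{"qq":48,"rtd":17,"v":81,"zxw":40},54],"ml":{"dve":{"tc":65,"tvz":58},"kcx":[36,56,3,83,70,28]},"yh":{"dr":{"fzf":15,"jon":96,"w":76},"ge":[80,88,74,33,29],"i":{"c":61,"l":28,"rw":82},"rs":{"aex":15,"fk":99,"h":95,"ly":26}}}
Size at path /fpy/2: 4

Answer: 4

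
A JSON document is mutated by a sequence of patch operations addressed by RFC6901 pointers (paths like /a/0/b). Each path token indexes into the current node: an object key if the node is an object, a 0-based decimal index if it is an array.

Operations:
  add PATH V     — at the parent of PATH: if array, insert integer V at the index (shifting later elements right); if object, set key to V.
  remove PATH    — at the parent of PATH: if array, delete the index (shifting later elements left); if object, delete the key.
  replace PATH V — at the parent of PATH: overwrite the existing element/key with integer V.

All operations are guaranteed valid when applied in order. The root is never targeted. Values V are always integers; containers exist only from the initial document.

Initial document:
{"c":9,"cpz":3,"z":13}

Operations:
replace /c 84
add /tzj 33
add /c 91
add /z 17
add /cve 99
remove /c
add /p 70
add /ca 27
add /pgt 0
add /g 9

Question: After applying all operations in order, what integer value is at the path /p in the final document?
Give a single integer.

Answer: 70

Derivation:
After op 1 (replace /c 84): {"c":84,"cpz":3,"z":13}
After op 2 (add /tzj 33): {"c":84,"cpz":3,"tzj":33,"z":13}
After op 3 (add /c 91): {"c":91,"cpz":3,"tzj":33,"z":13}
After op 4 (add /z 17): {"c":91,"cpz":3,"tzj":33,"z":17}
After op 5 (add /cve 99): {"c":91,"cpz":3,"cve":99,"tzj":33,"z":17}
After op 6 (remove /c): {"cpz":3,"cve":99,"tzj":33,"z":17}
After op 7 (add /p 70): {"cpz":3,"cve":99,"p":70,"tzj":33,"z":17}
After op 8 (add /ca 27): {"ca":27,"cpz":3,"cve":99,"p":70,"tzj":33,"z":17}
After op 9 (add /pgt 0): {"ca":27,"cpz":3,"cve":99,"p":70,"pgt":0,"tzj":33,"z":17}
After op 10 (add /g 9): {"ca":27,"cpz":3,"cve":99,"g":9,"p":70,"pgt":0,"tzj":33,"z":17}
Value at /p: 70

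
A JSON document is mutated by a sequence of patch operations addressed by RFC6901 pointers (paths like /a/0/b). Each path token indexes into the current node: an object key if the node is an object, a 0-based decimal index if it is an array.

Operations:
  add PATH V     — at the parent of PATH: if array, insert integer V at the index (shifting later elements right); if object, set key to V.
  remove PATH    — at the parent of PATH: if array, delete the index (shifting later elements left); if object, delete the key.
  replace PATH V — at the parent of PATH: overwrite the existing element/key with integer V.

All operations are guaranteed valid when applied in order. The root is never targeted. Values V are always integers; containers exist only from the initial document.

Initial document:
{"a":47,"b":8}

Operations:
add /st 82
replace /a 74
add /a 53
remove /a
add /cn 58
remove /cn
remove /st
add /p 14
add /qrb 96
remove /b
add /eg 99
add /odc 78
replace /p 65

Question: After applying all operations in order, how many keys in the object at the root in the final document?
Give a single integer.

After op 1 (add /st 82): {"a":47,"b":8,"st":82}
After op 2 (replace /a 74): {"a":74,"b":8,"st":82}
After op 3 (add /a 53): {"a":53,"b":8,"st":82}
After op 4 (remove /a): {"b":8,"st":82}
After op 5 (add /cn 58): {"b":8,"cn":58,"st":82}
After op 6 (remove /cn): {"b":8,"st":82}
After op 7 (remove /st): {"b":8}
After op 8 (add /p 14): {"b":8,"p":14}
After op 9 (add /qrb 96): {"b":8,"p":14,"qrb":96}
After op 10 (remove /b): {"p":14,"qrb":96}
After op 11 (add /eg 99): {"eg":99,"p":14,"qrb":96}
After op 12 (add /odc 78): {"eg":99,"odc":78,"p":14,"qrb":96}
After op 13 (replace /p 65): {"eg":99,"odc":78,"p":65,"qrb":96}
Size at the root: 4

Answer: 4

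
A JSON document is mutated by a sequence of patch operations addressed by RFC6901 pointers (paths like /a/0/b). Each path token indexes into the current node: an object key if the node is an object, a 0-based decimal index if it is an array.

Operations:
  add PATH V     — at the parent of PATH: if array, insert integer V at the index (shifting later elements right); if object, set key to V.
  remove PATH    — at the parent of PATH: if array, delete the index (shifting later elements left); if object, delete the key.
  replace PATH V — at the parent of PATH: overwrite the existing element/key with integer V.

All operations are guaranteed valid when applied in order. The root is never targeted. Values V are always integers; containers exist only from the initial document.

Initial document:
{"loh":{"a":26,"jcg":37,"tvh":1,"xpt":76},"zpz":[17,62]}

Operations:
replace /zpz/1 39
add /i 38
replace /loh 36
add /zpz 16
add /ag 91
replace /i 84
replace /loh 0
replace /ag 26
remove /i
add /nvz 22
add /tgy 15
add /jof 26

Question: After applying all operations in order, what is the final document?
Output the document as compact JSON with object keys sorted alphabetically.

After op 1 (replace /zpz/1 39): {"loh":{"a":26,"jcg":37,"tvh":1,"xpt":76},"zpz":[17,39]}
After op 2 (add /i 38): {"i":38,"loh":{"a":26,"jcg":37,"tvh":1,"xpt":76},"zpz":[17,39]}
After op 3 (replace /loh 36): {"i":38,"loh":36,"zpz":[17,39]}
After op 4 (add /zpz 16): {"i":38,"loh":36,"zpz":16}
After op 5 (add /ag 91): {"ag":91,"i":38,"loh":36,"zpz":16}
After op 6 (replace /i 84): {"ag":91,"i":84,"loh":36,"zpz":16}
After op 7 (replace /loh 0): {"ag":91,"i":84,"loh":0,"zpz":16}
After op 8 (replace /ag 26): {"ag":26,"i":84,"loh":0,"zpz":16}
After op 9 (remove /i): {"ag":26,"loh":0,"zpz":16}
After op 10 (add /nvz 22): {"ag":26,"loh":0,"nvz":22,"zpz":16}
After op 11 (add /tgy 15): {"ag":26,"loh":0,"nvz":22,"tgy":15,"zpz":16}
After op 12 (add /jof 26): {"ag":26,"jof":26,"loh":0,"nvz":22,"tgy":15,"zpz":16}

Answer: {"ag":26,"jof":26,"loh":0,"nvz":22,"tgy":15,"zpz":16}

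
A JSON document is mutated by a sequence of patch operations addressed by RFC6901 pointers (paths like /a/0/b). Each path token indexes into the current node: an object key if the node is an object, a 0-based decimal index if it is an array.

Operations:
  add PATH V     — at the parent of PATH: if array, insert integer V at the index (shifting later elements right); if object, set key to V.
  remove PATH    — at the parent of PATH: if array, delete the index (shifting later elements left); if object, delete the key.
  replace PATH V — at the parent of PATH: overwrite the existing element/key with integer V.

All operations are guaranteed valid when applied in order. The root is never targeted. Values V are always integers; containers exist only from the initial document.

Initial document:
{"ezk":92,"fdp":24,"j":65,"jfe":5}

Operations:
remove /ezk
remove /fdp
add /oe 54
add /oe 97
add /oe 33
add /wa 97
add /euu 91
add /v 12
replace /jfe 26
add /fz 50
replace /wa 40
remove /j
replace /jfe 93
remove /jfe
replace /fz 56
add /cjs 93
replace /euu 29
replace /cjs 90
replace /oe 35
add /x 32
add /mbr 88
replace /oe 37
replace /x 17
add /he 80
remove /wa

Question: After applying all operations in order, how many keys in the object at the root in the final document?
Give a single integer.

Answer: 8

Derivation:
After op 1 (remove /ezk): {"fdp":24,"j":65,"jfe":5}
After op 2 (remove /fdp): {"j":65,"jfe":5}
After op 3 (add /oe 54): {"j":65,"jfe":5,"oe":54}
After op 4 (add /oe 97): {"j":65,"jfe":5,"oe":97}
After op 5 (add /oe 33): {"j":65,"jfe":5,"oe":33}
After op 6 (add /wa 97): {"j":65,"jfe":5,"oe":33,"wa":97}
After op 7 (add /euu 91): {"euu":91,"j":65,"jfe":5,"oe":33,"wa":97}
After op 8 (add /v 12): {"euu":91,"j":65,"jfe":5,"oe":33,"v":12,"wa":97}
After op 9 (replace /jfe 26): {"euu":91,"j":65,"jfe":26,"oe":33,"v":12,"wa":97}
After op 10 (add /fz 50): {"euu":91,"fz":50,"j":65,"jfe":26,"oe":33,"v":12,"wa":97}
After op 11 (replace /wa 40): {"euu":91,"fz":50,"j":65,"jfe":26,"oe":33,"v":12,"wa":40}
After op 12 (remove /j): {"euu":91,"fz":50,"jfe":26,"oe":33,"v":12,"wa":40}
After op 13 (replace /jfe 93): {"euu":91,"fz":50,"jfe":93,"oe":33,"v":12,"wa":40}
After op 14 (remove /jfe): {"euu":91,"fz":50,"oe":33,"v":12,"wa":40}
After op 15 (replace /fz 56): {"euu":91,"fz":56,"oe":33,"v":12,"wa":40}
After op 16 (add /cjs 93): {"cjs":93,"euu":91,"fz":56,"oe":33,"v":12,"wa":40}
After op 17 (replace /euu 29): {"cjs":93,"euu":29,"fz":56,"oe":33,"v":12,"wa":40}
After op 18 (replace /cjs 90): {"cjs":90,"euu":29,"fz":56,"oe":33,"v":12,"wa":40}
After op 19 (replace /oe 35): {"cjs":90,"euu":29,"fz":56,"oe":35,"v":12,"wa":40}
After op 20 (add /x 32): {"cjs":90,"euu":29,"fz":56,"oe":35,"v":12,"wa":40,"x":32}
After op 21 (add /mbr 88): {"cjs":90,"euu":29,"fz":56,"mbr":88,"oe":35,"v":12,"wa":40,"x":32}
After op 22 (replace /oe 37): {"cjs":90,"euu":29,"fz":56,"mbr":88,"oe":37,"v":12,"wa":40,"x":32}
After op 23 (replace /x 17): {"cjs":90,"euu":29,"fz":56,"mbr":88,"oe":37,"v":12,"wa":40,"x":17}
After op 24 (add /he 80): {"cjs":90,"euu":29,"fz":56,"he":80,"mbr":88,"oe":37,"v":12,"wa":40,"x":17}
After op 25 (remove /wa): {"cjs":90,"euu":29,"fz":56,"he":80,"mbr":88,"oe":37,"v":12,"x":17}
Size at the root: 8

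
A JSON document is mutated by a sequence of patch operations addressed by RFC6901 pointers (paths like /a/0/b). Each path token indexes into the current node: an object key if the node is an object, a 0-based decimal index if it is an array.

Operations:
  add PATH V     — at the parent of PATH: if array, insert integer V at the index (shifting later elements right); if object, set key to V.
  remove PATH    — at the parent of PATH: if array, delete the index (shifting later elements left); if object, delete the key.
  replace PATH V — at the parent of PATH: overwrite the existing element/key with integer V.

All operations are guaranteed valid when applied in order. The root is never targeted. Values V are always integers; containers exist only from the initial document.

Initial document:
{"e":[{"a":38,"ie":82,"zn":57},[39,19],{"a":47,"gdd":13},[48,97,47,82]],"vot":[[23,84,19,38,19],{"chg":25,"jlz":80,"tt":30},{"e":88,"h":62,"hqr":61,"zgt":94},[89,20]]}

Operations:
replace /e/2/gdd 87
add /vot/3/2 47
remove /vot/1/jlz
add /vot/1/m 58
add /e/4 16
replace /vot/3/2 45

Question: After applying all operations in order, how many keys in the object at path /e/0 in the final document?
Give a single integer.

After op 1 (replace /e/2/gdd 87): {"e":[{"a":38,"ie":82,"zn":57},[39,19],{"a":47,"gdd":87},[48,97,47,82]],"vot":[[23,84,19,38,19],{"chg":25,"jlz":80,"tt":30},{"e":88,"h":62,"hqr":61,"zgt":94},[89,20]]}
After op 2 (add /vot/3/2 47): {"e":[{"a":38,"ie":82,"zn":57},[39,19],{"a":47,"gdd":87},[48,97,47,82]],"vot":[[23,84,19,38,19],{"chg":25,"jlz":80,"tt":30},{"e":88,"h":62,"hqr":61,"zgt":94},[89,20,47]]}
After op 3 (remove /vot/1/jlz): {"e":[{"a":38,"ie":82,"zn":57},[39,19],{"a":47,"gdd":87},[48,97,47,82]],"vot":[[23,84,19,38,19],{"chg":25,"tt":30},{"e":88,"h":62,"hqr":61,"zgt":94},[89,20,47]]}
After op 4 (add /vot/1/m 58): {"e":[{"a":38,"ie":82,"zn":57},[39,19],{"a":47,"gdd":87},[48,97,47,82]],"vot":[[23,84,19,38,19],{"chg":25,"m":58,"tt":30},{"e":88,"h":62,"hqr":61,"zgt":94},[89,20,47]]}
After op 5 (add /e/4 16): {"e":[{"a":38,"ie":82,"zn":57},[39,19],{"a":47,"gdd":87},[48,97,47,82],16],"vot":[[23,84,19,38,19],{"chg":25,"m":58,"tt":30},{"e":88,"h":62,"hqr":61,"zgt":94},[89,20,47]]}
After op 6 (replace /vot/3/2 45): {"e":[{"a":38,"ie":82,"zn":57},[39,19],{"a":47,"gdd":87},[48,97,47,82],16],"vot":[[23,84,19,38,19],{"chg":25,"m":58,"tt":30},{"e":88,"h":62,"hqr":61,"zgt":94},[89,20,45]]}
Size at path /e/0: 3

Answer: 3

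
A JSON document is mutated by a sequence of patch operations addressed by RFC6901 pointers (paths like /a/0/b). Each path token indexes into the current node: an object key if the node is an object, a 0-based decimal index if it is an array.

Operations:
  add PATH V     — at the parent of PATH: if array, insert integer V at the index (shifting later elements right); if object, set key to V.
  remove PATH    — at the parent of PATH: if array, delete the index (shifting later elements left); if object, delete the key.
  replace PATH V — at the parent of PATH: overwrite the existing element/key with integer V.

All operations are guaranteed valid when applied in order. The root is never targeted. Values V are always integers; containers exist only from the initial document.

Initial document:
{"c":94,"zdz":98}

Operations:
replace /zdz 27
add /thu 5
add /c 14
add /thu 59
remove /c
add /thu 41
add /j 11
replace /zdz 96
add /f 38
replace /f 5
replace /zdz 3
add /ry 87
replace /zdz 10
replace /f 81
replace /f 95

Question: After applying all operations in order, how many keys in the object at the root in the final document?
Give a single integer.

After op 1 (replace /zdz 27): {"c":94,"zdz":27}
After op 2 (add /thu 5): {"c":94,"thu":5,"zdz":27}
After op 3 (add /c 14): {"c":14,"thu":5,"zdz":27}
After op 4 (add /thu 59): {"c":14,"thu":59,"zdz":27}
After op 5 (remove /c): {"thu":59,"zdz":27}
After op 6 (add /thu 41): {"thu":41,"zdz":27}
After op 7 (add /j 11): {"j":11,"thu":41,"zdz":27}
After op 8 (replace /zdz 96): {"j":11,"thu":41,"zdz":96}
After op 9 (add /f 38): {"f":38,"j":11,"thu":41,"zdz":96}
After op 10 (replace /f 5): {"f":5,"j":11,"thu":41,"zdz":96}
After op 11 (replace /zdz 3): {"f":5,"j":11,"thu":41,"zdz":3}
After op 12 (add /ry 87): {"f":5,"j":11,"ry":87,"thu":41,"zdz":3}
After op 13 (replace /zdz 10): {"f":5,"j":11,"ry":87,"thu":41,"zdz":10}
After op 14 (replace /f 81): {"f":81,"j":11,"ry":87,"thu":41,"zdz":10}
After op 15 (replace /f 95): {"f":95,"j":11,"ry":87,"thu":41,"zdz":10}
Size at the root: 5

Answer: 5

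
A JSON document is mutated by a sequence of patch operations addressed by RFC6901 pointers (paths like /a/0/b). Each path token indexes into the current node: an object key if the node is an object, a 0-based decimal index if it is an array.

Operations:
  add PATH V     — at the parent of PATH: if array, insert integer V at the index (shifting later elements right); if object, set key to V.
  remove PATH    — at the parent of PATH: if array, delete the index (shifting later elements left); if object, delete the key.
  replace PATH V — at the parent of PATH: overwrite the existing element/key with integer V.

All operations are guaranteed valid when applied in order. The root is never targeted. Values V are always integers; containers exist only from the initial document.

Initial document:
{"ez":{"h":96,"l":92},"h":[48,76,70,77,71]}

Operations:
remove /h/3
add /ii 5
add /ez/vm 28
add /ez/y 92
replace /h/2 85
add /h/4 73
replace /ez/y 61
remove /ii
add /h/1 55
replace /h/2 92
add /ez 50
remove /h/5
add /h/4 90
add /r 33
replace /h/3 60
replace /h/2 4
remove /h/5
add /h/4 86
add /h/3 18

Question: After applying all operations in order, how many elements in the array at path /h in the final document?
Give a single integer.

After op 1 (remove /h/3): {"ez":{"h":96,"l":92},"h":[48,76,70,71]}
After op 2 (add /ii 5): {"ez":{"h":96,"l":92},"h":[48,76,70,71],"ii":5}
After op 3 (add /ez/vm 28): {"ez":{"h":96,"l":92,"vm":28},"h":[48,76,70,71],"ii":5}
After op 4 (add /ez/y 92): {"ez":{"h":96,"l":92,"vm":28,"y":92},"h":[48,76,70,71],"ii":5}
After op 5 (replace /h/2 85): {"ez":{"h":96,"l":92,"vm":28,"y":92},"h":[48,76,85,71],"ii":5}
After op 6 (add /h/4 73): {"ez":{"h":96,"l":92,"vm":28,"y":92},"h":[48,76,85,71,73],"ii":5}
After op 7 (replace /ez/y 61): {"ez":{"h":96,"l":92,"vm":28,"y":61},"h":[48,76,85,71,73],"ii":5}
After op 8 (remove /ii): {"ez":{"h":96,"l":92,"vm":28,"y":61},"h":[48,76,85,71,73]}
After op 9 (add /h/1 55): {"ez":{"h":96,"l":92,"vm":28,"y":61},"h":[48,55,76,85,71,73]}
After op 10 (replace /h/2 92): {"ez":{"h":96,"l":92,"vm":28,"y":61},"h":[48,55,92,85,71,73]}
After op 11 (add /ez 50): {"ez":50,"h":[48,55,92,85,71,73]}
After op 12 (remove /h/5): {"ez":50,"h":[48,55,92,85,71]}
After op 13 (add /h/4 90): {"ez":50,"h":[48,55,92,85,90,71]}
After op 14 (add /r 33): {"ez":50,"h":[48,55,92,85,90,71],"r":33}
After op 15 (replace /h/3 60): {"ez":50,"h":[48,55,92,60,90,71],"r":33}
After op 16 (replace /h/2 4): {"ez":50,"h":[48,55,4,60,90,71],"r":33}
After op 17 (remove /h/5): {"ez":50,"h":[48,55,4,60,90],"r":33}
After op 18 (add /h/4 86): {"ez":50,"h":[48,55,4,60,86,90],"r":33}
After op 19 (add /h/3 18): {"ez":50,"h":[48,55,4,18,60,86,90],"r":33}
Size at path /h: 7

Answer: 7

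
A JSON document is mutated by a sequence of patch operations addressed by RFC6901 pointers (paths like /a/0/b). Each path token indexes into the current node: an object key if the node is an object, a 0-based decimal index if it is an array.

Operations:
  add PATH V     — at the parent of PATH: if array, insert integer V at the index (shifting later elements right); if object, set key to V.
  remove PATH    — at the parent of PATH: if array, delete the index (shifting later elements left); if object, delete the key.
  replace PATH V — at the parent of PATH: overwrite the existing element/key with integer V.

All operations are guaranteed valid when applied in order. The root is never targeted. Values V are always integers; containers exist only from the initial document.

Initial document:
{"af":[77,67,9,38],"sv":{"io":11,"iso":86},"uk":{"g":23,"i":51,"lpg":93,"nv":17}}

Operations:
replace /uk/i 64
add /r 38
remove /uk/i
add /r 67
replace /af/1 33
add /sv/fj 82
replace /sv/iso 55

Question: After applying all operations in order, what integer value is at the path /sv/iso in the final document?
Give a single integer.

Answer: 55

Derivation:
After op 1 (replace /uk/i 64): {"af":[77,67,9,38],"sv":{"io":11,"iso":86},"uk":{"g":23,"i":64,"lpg":93,"nv":17}}
After op 2 (add /r 38): {"af":[77,67,9,38],"r":38,"sv":{"io":11,"iso":86},"uk":{"g":23,"i":64,"lpg":93,"nv":17}}
After op 3 (remove /uk/i): {"af":[77,67,9,38],"r":38,"sv":{"io":11,"iso":86},"uk":{"g":23,"lpg":93,"nv":17}}
After op 4 (add /r 67): {"af":[77,67,9,38],"r":67,"sv":{"io":11,"iso":86},"uk":{"g":23,"lpg":93,"nv":17}}
After op 5 (replace /af/1 33): {"af":[77,33,9,38],"r":67,"sv":{"io":11,"iso":86},"uk":{"g":23,"lpg":93,"nv":17}}
After op 6 (add /sv/fj 82): {"af":[77,33,9,38],"r":67,"sv":{"fj":82,"io":11,"iso":86},"uk":{"g":23,"lpg":93,"nv":17}}
After op 7 (replace /sv/iso 55): {"af":[77,33,9,38],"r":67,"sv":{"fj":82,"io":11,"iso":55},"uk":{"g":23,"lpg":93,"nv":17}}
Value at /sv/iso: 55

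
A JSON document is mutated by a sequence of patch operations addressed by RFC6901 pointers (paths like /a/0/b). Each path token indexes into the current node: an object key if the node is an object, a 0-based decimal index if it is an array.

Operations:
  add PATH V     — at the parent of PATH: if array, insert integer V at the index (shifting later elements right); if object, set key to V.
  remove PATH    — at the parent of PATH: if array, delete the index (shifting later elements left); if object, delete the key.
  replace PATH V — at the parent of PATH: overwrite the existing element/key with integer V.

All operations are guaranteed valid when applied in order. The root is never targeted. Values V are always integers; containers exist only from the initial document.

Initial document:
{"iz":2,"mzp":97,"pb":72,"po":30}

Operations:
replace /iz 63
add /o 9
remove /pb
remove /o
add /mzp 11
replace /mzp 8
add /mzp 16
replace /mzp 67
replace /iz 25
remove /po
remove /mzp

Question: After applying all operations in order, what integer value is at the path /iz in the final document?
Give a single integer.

After op 1 (replace /iz 63): {"iz":63,"mzp":97,"pb":72,"po":30}
After op 2 (add /o 9): {"iz":63,"mzp":97,"o":9,"pb":72,"po":30}
After op 3 (remove /pb): {"iz":63,"mzp":97,"o":9,"po":30}
After op 4 (remove /o): {"iz":63,"mzp":97,"po":30}
After op 5 (add /mzp 11): {"iz":63,"mzp":11,"po":30}
After op 6 (replace /mzp 8): {"iz":63,"mzp":8,"po":30}
After op 7 (add /mzp 16): {"iz":63,"mzp":16,"po":30}
After op 8 (replace /mzp 67): {"iz":63,"mzp":67,"po":30}
After op 9 (replace /iz 25): {"iz":25,"mzp":67,"po":30}
After op 10 (remove /po): {"iz":25,"mzp":67}
After op 11 (remove /mzp): {"iz":25}
Value at /iz: 25

Answer: 25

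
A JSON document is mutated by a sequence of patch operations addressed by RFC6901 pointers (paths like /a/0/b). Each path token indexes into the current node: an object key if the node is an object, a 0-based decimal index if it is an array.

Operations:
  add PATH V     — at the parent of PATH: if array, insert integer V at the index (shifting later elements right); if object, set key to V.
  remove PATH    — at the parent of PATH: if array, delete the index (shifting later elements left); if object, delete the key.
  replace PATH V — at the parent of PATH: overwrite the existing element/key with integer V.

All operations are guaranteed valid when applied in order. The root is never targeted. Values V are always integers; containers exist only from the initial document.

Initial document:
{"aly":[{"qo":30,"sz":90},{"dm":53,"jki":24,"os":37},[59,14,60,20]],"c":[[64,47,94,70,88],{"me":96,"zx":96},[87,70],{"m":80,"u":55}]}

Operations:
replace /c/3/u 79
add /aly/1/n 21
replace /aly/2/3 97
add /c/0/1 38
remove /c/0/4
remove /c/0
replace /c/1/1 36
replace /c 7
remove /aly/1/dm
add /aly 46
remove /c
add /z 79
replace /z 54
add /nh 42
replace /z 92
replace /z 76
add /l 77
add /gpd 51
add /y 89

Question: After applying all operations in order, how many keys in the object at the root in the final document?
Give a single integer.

After op 1 (replace /c/3/u 79): {"aly":[{"qo":30,"sz":90},{"dm":53,"jki":24,"os":37},[59,14,60,20]],"c":[[64,47,94,70,88],{"me":96,"zx":96},[87,70],{"m":80,"u":79}]}
After op 2 (add /aly/1/n 21): {"aly":[{"qo":30,"sz":90},{"dm":53,"jki":24,"n":21,"os":37},[59,14,60,20]],"c":[[64,47,94,70,88],{"me":96,"zx":96},[87,70],{"m":80,"u":79}]}
After op 3 (replace /aly/2/3 97): {"aly":[{"qo":30,"sz":90},{"dm":53,"jki":24,"n":21,"os":37},[59,14,60,97]],"c":[[64,47,94,70,88],{"me":96,"zx":96},[87,70],{"m":80,"u":79}]}
After op 4 (add /c/0/1 38): {"aly":[{"qo":30,"sz":90},{"dm":53,"jki":24,"n":21,"os":37},[59,14,60,97]],"c":[[64,38,47,94,70,88],{"me":96,"zx":96},[87,70],{"m":80,"u":79}]}
After op 5 (remove /c/0/4): {"aly":[{"qo":30,"sz":90},{"dm":53,"jki":24,"n":21,"os":37},[59,14,60,97]],"c":[[64,38,47,94,88],{"me":96,"zx":96},[87,70],{"m":80,"u":79}]}
After op 6 (remove /c/0): {"aly":[{"qo":30,"sz":90},{"dm":53,"jki":24,"n":21,"os":37},[59,14,60,97]],"c":[{"me":96,"zx":96},[87,70],{"m":80,"u":79}]}
After op 7 (replace /c/1/1 36): {"aly":[{"qo":30,"sz":90},{"dm":53,"jki":24,"n":21,"os":37},[59,14,60,97]],"c":[{"me":96,"zx":96},[87,36],{"m":80,"u":79}]}
After op 8 (replace /c 7): {"aly":[{"qo":30,"sz":90},{"dm":53,"jki":24,"n":21,"os":37},[59,14,60,97]],"c":7}
After op 9 (remove /aly/1/dm): {"aly":[{"qo":30,"sz":90},{"jki":24,"n":21,"os":37},[59,14,60,97]],"c":7}
After op 10 (add /aly 46): {"aly":46,"c":7}
After op 11 (remove /c): {"aly":46}
After op 12 (add /z 79): {"aly":46,"z":79}
After op 13 (replace /z 54): {"aly":46,"z":54}
After op 14 (add /nh 42): {"aly":46,"nh":42,"z":54}
After op 15 (replace /z 92): {"aly":46,"nh":42,"z":92}
After op 16 (replace /z 76): {"aly":46,"nh":42,"z":76}
After op 17 (add /l 77): {"aly":46,"l":77,"nh":42,"z":76}
After op 18 (add /gpd 51): {"aly":46,"gpd":51,"l":77,"nh":42,"z":76}
After op 19 (add /y 89): {"aly":46,"gpd":51,"l":77,"nh":42,"y":89,"z":76}
Size at the root: 6

Answer: 6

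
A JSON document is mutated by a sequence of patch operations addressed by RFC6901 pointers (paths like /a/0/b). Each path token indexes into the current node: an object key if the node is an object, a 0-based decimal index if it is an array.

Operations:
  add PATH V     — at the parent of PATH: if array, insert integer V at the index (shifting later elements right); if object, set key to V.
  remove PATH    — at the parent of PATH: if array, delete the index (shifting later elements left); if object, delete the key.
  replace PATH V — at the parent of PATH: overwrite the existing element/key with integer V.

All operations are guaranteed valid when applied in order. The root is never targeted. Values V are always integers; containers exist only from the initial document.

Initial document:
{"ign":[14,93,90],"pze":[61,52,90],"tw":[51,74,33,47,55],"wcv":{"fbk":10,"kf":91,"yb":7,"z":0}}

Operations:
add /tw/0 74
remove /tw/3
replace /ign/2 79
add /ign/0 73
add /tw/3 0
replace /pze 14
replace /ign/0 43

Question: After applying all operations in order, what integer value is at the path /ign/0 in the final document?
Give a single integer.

After op 1 (add /tw/0 74): {"ign":[14,93,90],"pze":[61,52,90],"tw":[74,51,74,33,47,55],"wcv":{"fbk":10,"kf":91,"yb":7,"z":0}}
After op 2 (remove /tw/3): {"ign":[14,93,90],"pze":[61,52,90],"tw":[74,51,74,47,55],"wcv":{"fbk":10,"kf":91,"yb":7,"z":0}}
After op 3 (replace /ign/2 79): {"ign":[14,93,79],"pze":[61,52,90],"tw":[74,51,74,47,55],"wcv":{"fbk":10,"kf":91,"yb":7,"z":0}}
After op 4 (add /ign/0 73): {"ign":[73,14,93,79],"pze":[61,52,90],"tw":[74,51,74,47,55],"wcv":{"fbk":10,"kf":91,"yb":7,"z":0}}
After op 5 (add /tw/3 0): {"ign":[73,14,93,79],"pze":[61,52,90],"tw":[74,51,74,0,47,55],"wcv":{"fbk":10,"kf":91,"yb":7,"z":0}}
After op 6 (replace /pze 14): {"ign":[73,14,93,79],"pze":14,"tw":[74,51,74,0,47,55],"wcv":{"fbk":10,"kf":91,"yb":7,"z":0}}
After op 7 (replace /ign/0 43): {"ign":[43,14,93,79],"pze":14,"tw":[74,51,74,0,47,55],"wcv":{"fbk":10,"kf":91,"yb":7,"z":0}}
Value at /ign/0: 43

Answer: 43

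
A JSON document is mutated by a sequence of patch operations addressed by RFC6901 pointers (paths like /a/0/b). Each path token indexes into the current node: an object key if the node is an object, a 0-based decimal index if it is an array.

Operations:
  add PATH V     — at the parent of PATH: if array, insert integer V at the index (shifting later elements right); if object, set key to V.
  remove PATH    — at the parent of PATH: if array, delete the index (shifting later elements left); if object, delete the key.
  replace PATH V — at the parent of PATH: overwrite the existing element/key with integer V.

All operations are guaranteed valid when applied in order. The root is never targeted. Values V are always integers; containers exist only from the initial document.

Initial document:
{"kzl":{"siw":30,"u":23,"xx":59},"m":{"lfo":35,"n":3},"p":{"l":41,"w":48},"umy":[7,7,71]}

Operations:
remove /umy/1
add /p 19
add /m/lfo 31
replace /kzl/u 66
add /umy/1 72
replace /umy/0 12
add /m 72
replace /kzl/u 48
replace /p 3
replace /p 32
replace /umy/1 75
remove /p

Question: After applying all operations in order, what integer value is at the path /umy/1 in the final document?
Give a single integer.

After op 1 (remove /umy/1): {"kzl":{"siw":30,"u":23,"xx":59},"m":{"lfo":35,"n":3},"p":{"l":41,"w":48},"umy":[7,71]}
After op 2 (add /p 19): {"kzl":{"siw":30,"u":23,"xx":59},"m":{"lfo":35,"n":3},"p":19,"umy":[7,71]}
After op 3 (add /m/lfo 31): {"kzl":{"siw":30,"u":23,"xx":59},"m":{"lfo":31,"n":3},"p":19,"umy":[7,71]}
After op 4 (replace /kzl/u 66): {"kzl":{"siw":30,"u":66,"xx":59},"m":{"lfo":31,"n":3},"p":19,"umy":[7,71]}
After op 5 (add /umy/1 72): {"kzl":{"siw":30,"u":66,"xx":59},"m":{"lfo":31,"n":3},"p":19,"umy":[7,72,71]}
After op 6 (replace /umy/0 12): {"kzl":{"siw":30,"u":66,"xx":59},"m":{"lfo":31,"n":3},"p":19,"umy":[12,72,71]}
After op 7 (add /m 72): {"kzl":{"siw":30,"u":66,"xx":59},"m":72,"p":19,"umy":[12,72,71]}
After op 8 (replace /kzl/u 48): {"kzl":{"siw":30,"u":48,"xx":59},"m":72,"p":19,"umy":[12,72,71]}
After op 9 (replace /p 3): {"kzl":{"siw":30,"u":48,"xx":59},"m":72,"p":3,"umy":[12,72,71]}
After op 10 (replace /p 32): {"kzl":{"siw":30,"u":48,"xx":59},"m":72,"p":32,"umy":[12,72,71]}
After op 11 (replace /umy/1 75): {"kzl":{"siw":30,"u":48,"xx":59},"m":72,"p":32,"umy":[12,75,71]}
After op 12 (remove /p): {"kzl":{"siw":30,"u":48,"xx":59},"m":72,"umy":[12,75,71]}
Value at /umy/1: 75

Answer: 75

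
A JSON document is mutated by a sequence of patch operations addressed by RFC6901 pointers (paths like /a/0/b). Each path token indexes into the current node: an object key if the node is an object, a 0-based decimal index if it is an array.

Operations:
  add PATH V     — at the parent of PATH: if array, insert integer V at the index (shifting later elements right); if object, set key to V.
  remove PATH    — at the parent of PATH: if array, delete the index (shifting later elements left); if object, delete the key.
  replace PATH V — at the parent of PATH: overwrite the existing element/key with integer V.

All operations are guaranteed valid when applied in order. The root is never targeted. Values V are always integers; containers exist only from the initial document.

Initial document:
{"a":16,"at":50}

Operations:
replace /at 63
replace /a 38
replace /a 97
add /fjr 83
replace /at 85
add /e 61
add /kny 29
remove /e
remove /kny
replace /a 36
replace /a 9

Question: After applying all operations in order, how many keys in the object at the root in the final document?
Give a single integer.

Answer: 3

Derivation:
After op 1 (replace /at 63): {"a":16,"at":63}
After op 2 (replace /a 38): {"a":38,"at":63}
After op 3 (replace /a 97): {"a":97,"at":63}
After op 4 (add /fjr 83): {"a":97,"at":63,"fjr":83}
After op 5 (replace /at 85): {"a":97,"at":85,"fjr":83}
After op 6 (add /e 61): {"a":97,"at":85,"e":61,"fjr":83}
After op 7 (add /kny 29): {"a":97,"at":85,"e":61,"fjr":83,"kny":29}
After op 8 (remove /e): {"a":97,"at":85,"fjr":83,"kny":29}
After op 9 (remove /kny): {"a":97,"at":85,"fjr":83}
After op 10 (replace /a 36): {"a":36,"at":85,"fjr":83}
After op 11 (replace /a 9): {"a":9,"at":85,"fjr":83}
Size at the root: 3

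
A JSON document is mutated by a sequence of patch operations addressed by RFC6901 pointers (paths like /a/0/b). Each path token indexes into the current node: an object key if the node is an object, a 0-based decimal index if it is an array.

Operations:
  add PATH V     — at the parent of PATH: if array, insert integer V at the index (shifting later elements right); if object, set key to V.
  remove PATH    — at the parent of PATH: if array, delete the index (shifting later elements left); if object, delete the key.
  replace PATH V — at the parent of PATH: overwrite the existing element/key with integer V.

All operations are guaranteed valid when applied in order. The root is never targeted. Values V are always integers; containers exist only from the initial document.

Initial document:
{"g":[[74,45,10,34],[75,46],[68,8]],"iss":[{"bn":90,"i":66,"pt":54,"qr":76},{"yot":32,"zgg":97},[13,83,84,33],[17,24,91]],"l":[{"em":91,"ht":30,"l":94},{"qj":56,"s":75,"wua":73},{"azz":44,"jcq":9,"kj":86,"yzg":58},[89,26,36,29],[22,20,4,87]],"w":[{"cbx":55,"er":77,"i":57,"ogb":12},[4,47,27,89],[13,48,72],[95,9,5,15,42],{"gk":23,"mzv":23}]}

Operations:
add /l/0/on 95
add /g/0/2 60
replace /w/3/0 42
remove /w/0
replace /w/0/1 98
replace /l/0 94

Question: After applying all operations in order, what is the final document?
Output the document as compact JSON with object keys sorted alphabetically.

After op 1 (add /l/0/on 95): {"g":[[74,45,10,34],[75,46],[68,8]],"iss":[{"bn":90,"i":66,"pt":54,"qr":76},{"yot":32,"zgg":97},[13,83,84,33],[17,24,91]],"l":[{"em":91,"ht":30,"l":94,"on":95},{"qj":56,"s":75,"wua":73},{"azz":44,"jcq":9,"kj":86,"yzg":58},[89,26,36,29],[22,20,4,87]],"w":[{"cbx":55,"er":77,"i":57,"ogb":12},[4,47,27,89],[13,48,72],[95,9,5,15,42],{"gk":23,"mzv":23}]}
After op 2 (add /g/0/2 60): {"g":[[74,45,60,10,34],[75,46],[68,8]],"iss":[{"bn":90,"i":66,"pt":54,"qr":76},{"yot":32,"zgg":97},[13,83,84,33],[17,24,91]],"l":[{"em":91,"ht":30,"l":94,"on":95},{"qj":56,"s":75,"wua":73},{"azz":44,"jcq":9,"kj":86,"yzg":58},[89,26,36,29],[22,20,4,87]],"w":[{"cbx":55,"er":77,"i":57,"ogb":12},[4,47,27,89],[13,48,72],[95,9,5,15,42],{"gk":23,"mzv":23}]}
After op 3 (replace /w/3/0 42): {"g":[[74,45,60,10,34],[75,46],[68,8]],"iss":[{"bn":90,"i":66,"pt":54,"qr":76},{"yot":32,"zgg":97},[13,83,84,33],[17,24,91]],"l":[{"em":91,"ht":30,"l":94,"on":95},{"qj":56,"s":75,"wua":73},{"azz":44,"jcq":9,"kj":86,"yzg":58},[89,26,36,29],[22,20,4,87]],"w":[{"cbx":55,"er":77,"i":57,"ogb":12},[4,47,27,89],[13,48,72],[42,9,5,15,42],{"gk":23,"mzv":23}]}
After op 4 (remove /w/0): {"g":[[74,45,60,10,34],[75,46],[68,8]],"iss":[{"bn":90,"i":66,"pt":54,"qr":76},{"yot":32,"zgg":97},[13,83,84,33],[17,24,91]],"l":[{"em":91,"ht":30,"l":94,"on":95},{"qj":56,"s":75,"wua":73},{"azz":44,"jcq":9,"kj":86,"yzg":58},[89,26,36,29],[22,20,4,87]],"w":[[4,47,27,89],[13,48,72],[42,9,5,15,42],{"gk":23,"mzv":23}]}
After op 5 (replace /w/0/1 98): {"g":[[74,45,60,10,34],[75,46],[68,8]],"iss":[{"bn":90,"i":66,"pt":54,"qr":76},{"yot":32,"zgg":97},[13,83,84,33],[17,24,91]],"l":[{"em":91,"ht":30,"l":94,"on":95},{"qj":56,"s":75,"wua":73},{"azz":44,"jcq":9,"kj":86,"yzg":58},[89,26,36,29],[22,20,4,87]],"w":[[4,98,27,89],[13,48,72],[42,9,5,15,42],{"gk":23,"mzv":23}]}
After op 6 (replace /l/0 94): {"g":[[74,45,60,10,34],[75,46],[68,8]],"iss":[{"bn":90,"i":66,"pt":54,"qr":76},{"yot":32,"zgg":97},[13,83,84,33],[17,24,91]],"l":[94,{"qj":56,"s":75,"wua":73},{"azz":44,"jcq":9,"kj":86,"yzg":58},[89,26,36,29],[22,20,4,87]],"w":[[4,98,27,89],[13,48,72],[42,9,5,15,42],{"gk":23,"mzv":23}]}

Answer: {"g":[[74,45,60,10,34],[75,46],[68,8]],"iss":[{"bn":90,"i":66,"pt":54,"qr":76},{"yot":32,"zgg":97},[13,83,84,33],[17,24,91]],"l":[94,{"qj":56,"s":75,"wua":73},{"azz":44,"jcq":9,"kj":86,"yzg":58},[89,26,36,29],[22,20,4,87]],"w":[[4,98,27,89],[13,48,72],[42,9,5,15,42],{"gk":23,"mzv":23}]}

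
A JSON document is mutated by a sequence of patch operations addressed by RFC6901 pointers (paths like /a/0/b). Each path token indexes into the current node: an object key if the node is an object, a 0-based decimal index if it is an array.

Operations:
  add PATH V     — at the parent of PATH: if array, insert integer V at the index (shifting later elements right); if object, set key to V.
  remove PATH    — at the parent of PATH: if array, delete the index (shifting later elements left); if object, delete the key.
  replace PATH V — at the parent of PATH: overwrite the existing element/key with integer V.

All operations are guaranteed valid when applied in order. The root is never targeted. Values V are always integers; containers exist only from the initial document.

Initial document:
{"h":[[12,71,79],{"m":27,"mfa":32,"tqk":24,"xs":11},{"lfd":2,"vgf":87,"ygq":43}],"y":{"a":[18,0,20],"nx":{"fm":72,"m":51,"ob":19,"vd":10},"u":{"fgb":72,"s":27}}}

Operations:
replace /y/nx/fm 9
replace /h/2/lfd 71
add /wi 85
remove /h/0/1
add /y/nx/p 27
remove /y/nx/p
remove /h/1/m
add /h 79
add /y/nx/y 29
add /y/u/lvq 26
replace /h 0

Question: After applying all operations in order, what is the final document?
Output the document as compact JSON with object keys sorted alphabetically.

Answer: {"h":0,"wi":85,"y":{"a":[18,0,20],"nx":{"fm":9,"m":51,"ob":19,"vd":10,"y":29},"u":{"fgb":72,"lvq":26,"s":27}}}

Derivation:
After op 1 (replace /y/nx/fm 9): {"h":[[12,71,79],{"m":27,"mfa":32,"tqk":24,"xs":11},{"lfd":2,"vgf":87,"ygq":43}],"y":{"a":[18,0,20],"nx":{"fm":9,"m":51,"ob":19,"vd":10},"u":{"fgb":72,"s":27}}}
After op 2 (replace /h/2/lfd 71): {"h":[[12,71,79],{"m":27,"mfa":32,"tqk":24,"xs":11},{"lfd":71,"vgf":87,"ygq":43}],"y":{"a":[18,0,20],"nx":{"fm":9,"m":51,"ob":19,"vd":10},"u":{"fgb":72,"s":27}}}
After op 3 (add /wi 85): {"h":[[12,71,79],{"m":27,"mfa":32,"tqk":24,"xs":11},{"lfd":71,"vgf":87,"ygq":43}],"wi":85,"y":{"a":[18,0,20],"nx":{"fm":9,"m":51,"ob":19,"vd":10},"u":{"fgb":72,"s":27}}}
After op 4 (remove /h/0/1): {"h":[[12,79],{"m":27,"mfa":32,"tqk":24,"xs":11},{"lfd":71,"vgf":87,"ygq":43}],"wi":85,"y":{"a":[18,0,20],"nx":{"fm":9,"m":51,"ob":19,"vd":10},"u":{"fgb":72,"s":27}}}
After op 5 (add /y/nx/p 27): {"h":[[12,79],{"m":27,"mfa":32,"tqk":24,"xs":11},{"lfd":71,"vgf":87,"ygq":43}],"wi":85,"y":{"a":[18,0,20],"nx":{"fm":9,"m":51,"ob":19,"p":27,"vd":10},"u":{"fgb":72,"s":27}}}
After op 6 (remove /y/nx/p): {"h":[[12,79],{"m":27,"mfa":32,"tqk":24,"xs":11},{"lfd":71,"vgf":87,"ygq":43}],"wi":85,"y":{"a":[18,0,20],"nx":{"fm":9,"m":51,"ob":19,"vd":10},"u":{"fgb":72,"s":27}}}
After op 7 (remove /h/1/m): {"h":[[12,79],{"mfa":32,"tqk":24,"xs":11},{"lfd":71,"vgf":87,"ygq":43}],"wi":85,"y":{"a":[18,0,20],"nx":{"fm":9,"m":51,"ob":19,"vd":10},"u":{"fgb":72,"s":27}}}
After op 8 (add /h 79): {"h":79,"wi":85,"y":{"a":[18,0,20],"nx":{"fm":9,"m":51,"ob":19,"vd":10},"u":{"fgb":72,"s":27}}}
After op 9 (add /y/nx/y 29): {"h":79,"wi":85,"y":{"a":[18,0,20],"nx":{"fm":9,"m":51,"ob":19,"vd":10,"y":29},"u":{"fgb":72,"s":27}}}
After op 10 (add /y/u/lvq 26): {"h":79,"wi":85,"y":{"a":[18,0,20],"nx":{"fm":9,"m":51,"ob":19,"vd":10,"y":29},"u":{"fgb":72,"lvq":26,"s":27}}}
After op 11 (replace /h 0): {"h":0,"wi":85,"y":{"a":[18,0,20],"nx":{"fm":9,"m":51,"ob":19,"vd":10,"y":29},"u":{"fgb":72,"lvq":26,"s":27}}}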